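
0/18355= 0= 0.00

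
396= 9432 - 9036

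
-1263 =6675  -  7938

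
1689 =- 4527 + 6216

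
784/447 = 1+337/447 = 1.75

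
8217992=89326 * 92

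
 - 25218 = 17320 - 42538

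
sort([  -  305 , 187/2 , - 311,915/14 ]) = [ - 311, - 305, 915/14 , 187/2] 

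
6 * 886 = 5316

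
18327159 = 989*18531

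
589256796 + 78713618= 667970414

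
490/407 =1+83/407 = 1.20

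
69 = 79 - 10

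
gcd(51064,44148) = 52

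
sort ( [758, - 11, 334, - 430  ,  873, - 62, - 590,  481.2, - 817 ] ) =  [ - 817,-590, - 430,  -  62, - 11,  334, 481.2, 758 , 873] 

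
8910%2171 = 226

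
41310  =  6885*6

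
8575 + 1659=10234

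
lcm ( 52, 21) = 1092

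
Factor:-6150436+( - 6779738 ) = -12930174 = - 2^1*3^2*718343^1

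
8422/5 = 1684 + 2/5= 1684.40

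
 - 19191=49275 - 68466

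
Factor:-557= - 557^1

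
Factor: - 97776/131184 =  -679/911= - 7^1*97^1*911^( - 1 )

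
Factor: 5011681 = 79^1 * 63439^1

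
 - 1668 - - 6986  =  5318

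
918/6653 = 918/6653 = 0.14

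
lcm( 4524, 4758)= 275964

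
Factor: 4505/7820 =53/92 =2^(- 2)*23^( - 1 )*53^1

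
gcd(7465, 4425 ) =5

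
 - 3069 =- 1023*3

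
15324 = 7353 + 7971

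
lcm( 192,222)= 7104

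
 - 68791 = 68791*( - 1)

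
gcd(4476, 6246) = 6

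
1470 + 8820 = 10290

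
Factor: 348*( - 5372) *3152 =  - 2^8 * 3^1*17^1 * 29^1*79^1*197^1  =  - 5892525312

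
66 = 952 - 886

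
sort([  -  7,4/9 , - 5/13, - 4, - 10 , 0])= [ - 10,-7, -4,  -  5/13,  0 , 4/9] 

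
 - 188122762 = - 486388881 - -298266119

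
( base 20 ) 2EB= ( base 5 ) 13331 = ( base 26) 1fp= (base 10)1091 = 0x443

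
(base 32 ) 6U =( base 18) c6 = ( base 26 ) 8E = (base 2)11011110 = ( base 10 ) 222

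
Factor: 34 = 2^1 * 17^1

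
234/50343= 78/16781 = 0.00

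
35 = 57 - 22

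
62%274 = 62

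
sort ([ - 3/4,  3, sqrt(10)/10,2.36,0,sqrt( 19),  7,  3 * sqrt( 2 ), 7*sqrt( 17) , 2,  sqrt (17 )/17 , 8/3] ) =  [ - 3/4,0,  sqrt( 17)/17,  sqrt(10)/10, 2, 2.36,8/3 , 3,3*sqrt (2),  sqrt (19 ) , 7,  7*sqrt( 17)]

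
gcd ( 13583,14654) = 17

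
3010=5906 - 2896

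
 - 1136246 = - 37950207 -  - 36813961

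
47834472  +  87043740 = 134878212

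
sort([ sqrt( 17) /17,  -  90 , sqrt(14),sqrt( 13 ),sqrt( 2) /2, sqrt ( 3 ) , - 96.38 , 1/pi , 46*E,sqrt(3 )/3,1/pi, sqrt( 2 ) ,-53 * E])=[ - 53*E,-96.38, - 90 , sqrt( 17 )/17, 1/pi, 1/pi , sqrt(3 ) /3, sqrt ( 2 )/2 , sqrt( 2 ),  sqrt( 3) , sqrt( 13) , sqrt(14 ), 46 * E]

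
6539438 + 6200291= 12739729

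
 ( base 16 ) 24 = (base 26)1A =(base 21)1f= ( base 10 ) 36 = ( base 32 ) 14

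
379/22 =17 + 5/22 = 17.23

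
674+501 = 1175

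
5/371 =5/371 = 0.01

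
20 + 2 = 22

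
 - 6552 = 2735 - 9287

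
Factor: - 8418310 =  - 2^1 * 5^1 * 181^1 * 4651^1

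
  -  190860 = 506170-697030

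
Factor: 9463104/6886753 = 2^6*3^2*7^1*2347^1 * 6886753^ ( - 1) 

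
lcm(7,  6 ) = 42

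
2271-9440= - 7169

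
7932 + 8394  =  16326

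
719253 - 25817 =693436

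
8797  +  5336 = 14133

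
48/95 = 48/95 = 0.51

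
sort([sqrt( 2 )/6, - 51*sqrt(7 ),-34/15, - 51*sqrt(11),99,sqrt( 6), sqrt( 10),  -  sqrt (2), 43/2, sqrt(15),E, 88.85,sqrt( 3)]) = [ - 51* sqrt( 11 ), - 51 * sqrt( 7) , - 34/15,-sqrt( 2 ), sqrt(2)/6, sqrt( 3), sqrt( 6), E,sqrt( 10),sqrt( 15), 43/2, 88.85,  99]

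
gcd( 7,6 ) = 1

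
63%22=19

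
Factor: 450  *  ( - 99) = -44550 = - 2^1*3^4*5^2*11^1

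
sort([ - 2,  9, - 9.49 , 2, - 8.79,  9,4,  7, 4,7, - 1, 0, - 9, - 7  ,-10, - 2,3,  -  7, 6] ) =[ - 10, - 9.49, - 9, - 8.79 , - 7, - 7, - 2,-2, - 1, 0, 2, 3, 4, 4 , 6, 7, 7,  9 , 9]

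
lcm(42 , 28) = 84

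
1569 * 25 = 39225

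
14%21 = 14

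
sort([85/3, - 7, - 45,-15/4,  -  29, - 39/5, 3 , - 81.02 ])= [ - 81.02,-45, - 29, - 39/5,-7, - 15/4,3,85/3] 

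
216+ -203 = 13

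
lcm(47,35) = 1645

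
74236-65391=8845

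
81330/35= 16266/7 = 2323.71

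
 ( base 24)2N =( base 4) 1013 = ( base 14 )51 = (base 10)71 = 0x47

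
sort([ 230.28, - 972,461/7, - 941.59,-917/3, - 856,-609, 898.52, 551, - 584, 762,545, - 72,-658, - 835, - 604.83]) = [ - 972, - 941.59, - 856, - 835, - 658,-609, - 604.83,-584, - 917/3, - 72, 461/7 , 230.28, 545,551,762 , 898.52 ]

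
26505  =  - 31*( - 855)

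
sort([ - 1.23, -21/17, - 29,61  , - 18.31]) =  [ - 29, - 18.31, - 21/17,-1.23,61] 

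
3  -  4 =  - 1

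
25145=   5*5029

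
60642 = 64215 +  - 3573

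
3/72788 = 3/72788 =0.00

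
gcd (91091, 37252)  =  1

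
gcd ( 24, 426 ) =6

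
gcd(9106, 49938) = 58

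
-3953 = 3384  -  7337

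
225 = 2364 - 2139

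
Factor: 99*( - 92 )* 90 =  - 819720   =  -2^3*3^4*5^1*11^1*23^1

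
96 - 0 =96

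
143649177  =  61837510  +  81811667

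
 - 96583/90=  - 1074+77/90 = - 1073.14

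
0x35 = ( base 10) 53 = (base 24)25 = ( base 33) 1k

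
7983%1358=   1193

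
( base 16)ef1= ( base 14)1573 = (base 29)4fq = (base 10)3825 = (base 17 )d40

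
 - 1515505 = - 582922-932583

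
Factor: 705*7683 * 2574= 13942109610 = 2^1 * 3^4*5^1*11^1 * 13^2*47^1*197^1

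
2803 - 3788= - 985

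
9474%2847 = 933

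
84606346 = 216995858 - 132389512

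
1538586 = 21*73266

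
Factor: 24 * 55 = 2^3  *3^1 *5^1 * 11^1 = 1320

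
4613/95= 48 + 53/95 = 48.56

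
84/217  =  12/31=0.39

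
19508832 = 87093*224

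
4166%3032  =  1134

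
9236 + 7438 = 16674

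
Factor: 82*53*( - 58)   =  -252068 = -2^2*29^1*41^1*53^1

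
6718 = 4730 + 1988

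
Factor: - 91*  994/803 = -90454/803 = -  2^1*7^2*11^ (-1 )*13^1*71^1*73^( - 1)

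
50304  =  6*8384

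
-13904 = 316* ( - 44)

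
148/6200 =37/1550  =  0.02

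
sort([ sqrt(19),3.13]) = [ 3.13,sqrt( 19) ]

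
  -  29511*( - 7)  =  206577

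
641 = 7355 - 6714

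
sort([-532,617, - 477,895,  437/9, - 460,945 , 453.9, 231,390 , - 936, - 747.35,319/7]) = [ - 936, - 747.35, - 532,-477, - 460,319/7,  437/9, 231, 390, 453.9,617,895,945]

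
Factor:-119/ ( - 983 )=7^1*17^1*983^( -1 ) 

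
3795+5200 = 8995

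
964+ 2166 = 3130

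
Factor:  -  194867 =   -  194867^1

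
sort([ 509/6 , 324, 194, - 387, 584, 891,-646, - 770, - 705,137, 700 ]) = [ - 770, - 705,  -  646, - 387 , 509/6,137,  194, 324 , 584, 700, 891]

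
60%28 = 4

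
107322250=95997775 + 11324475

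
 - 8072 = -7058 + -1014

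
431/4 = 107 + 3/4 = 107.75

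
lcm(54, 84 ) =756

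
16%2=0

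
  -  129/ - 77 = 129/77 = 1.68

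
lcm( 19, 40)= 760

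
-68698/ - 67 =68698/67 =1025.34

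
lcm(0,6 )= 0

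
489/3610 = 489/3610 = 0.14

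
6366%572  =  74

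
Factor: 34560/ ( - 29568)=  - 90/77 = - 2^1*3^2*5^1*7^( - 1 )*11^( - 1)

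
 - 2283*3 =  - 6849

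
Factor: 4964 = 2^2 * 17^1*73^1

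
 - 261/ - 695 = 261/695 = 0.38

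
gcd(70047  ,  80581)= 1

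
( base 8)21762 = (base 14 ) 34d4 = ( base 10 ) 9202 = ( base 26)dfo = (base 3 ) 110121211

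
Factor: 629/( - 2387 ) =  - 7^( - 1)*11^( - 1 )*17^1*31^( - 1) * 37^1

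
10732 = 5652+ 5080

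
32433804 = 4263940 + 28169864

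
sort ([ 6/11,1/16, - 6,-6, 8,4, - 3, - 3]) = [ - 6, - 6,-3,-3, 1/16, 6/11, 4, 8 ] 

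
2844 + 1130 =3974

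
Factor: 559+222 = 781  =  11^1*71^1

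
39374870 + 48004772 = 87379642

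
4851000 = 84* 57750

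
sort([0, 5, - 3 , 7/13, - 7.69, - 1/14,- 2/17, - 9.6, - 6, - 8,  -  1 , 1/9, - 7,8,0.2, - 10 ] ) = [ - 10, - 9.6  , - 8,-7.69, - 7, - 6, - 3, - 1, - 2/17, - 1/14,0, 1/9, 0.2,  7/13, 5,8 ] 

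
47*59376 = 2790672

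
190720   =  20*9536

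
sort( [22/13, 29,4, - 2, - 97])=[ - 97, - 2,22/13,4 , 29] 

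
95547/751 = 127 + 170/751  =  127.23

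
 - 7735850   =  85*(-91010) 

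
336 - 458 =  - 122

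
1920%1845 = 75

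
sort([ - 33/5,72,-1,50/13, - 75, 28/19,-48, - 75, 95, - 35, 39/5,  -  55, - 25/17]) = [ -75, - 75, - 55, - 48, - 35, - 33/5, - 25/17,-1 , 28/19,50/13, 39/5,72, 95 ] 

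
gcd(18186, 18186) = 18186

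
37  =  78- 41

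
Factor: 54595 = 5^1* 61^1*179^1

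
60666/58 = 1045 + 28/29  =  1045.97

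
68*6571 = 446828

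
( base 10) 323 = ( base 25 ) cn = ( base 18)HH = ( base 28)bf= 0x143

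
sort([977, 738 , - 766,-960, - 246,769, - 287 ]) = [ - 960 ,- 766, - 287,-246, 738, 769,  977]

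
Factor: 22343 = 22343^1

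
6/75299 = 6/75299 = 0.00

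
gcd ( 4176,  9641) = 1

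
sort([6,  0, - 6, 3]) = [ - 6,0,3 , 6 ] 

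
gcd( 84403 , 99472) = 1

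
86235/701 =86235/701 = 123.02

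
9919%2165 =1259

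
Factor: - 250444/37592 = -493/74 = - 2^( - 1) * 17^1*29^1 * 37^(-1)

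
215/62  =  3+ 29/62 =3.47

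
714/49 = 102/7 = 14.57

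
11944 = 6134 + 5810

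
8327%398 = 367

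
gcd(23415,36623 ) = 1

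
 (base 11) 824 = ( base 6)4334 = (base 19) 2e6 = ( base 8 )1742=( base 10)994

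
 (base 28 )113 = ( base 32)PF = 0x32F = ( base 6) 3435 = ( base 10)815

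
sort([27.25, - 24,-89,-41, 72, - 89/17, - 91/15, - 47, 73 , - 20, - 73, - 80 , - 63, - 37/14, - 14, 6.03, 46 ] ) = [-89, - 80,-73, - 63, - 47, - 41,  -  24,-20,-14 , - 91/15, - 89/17, - 37/14, 6.03, 27.25 , 46, 72,73]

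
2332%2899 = 2332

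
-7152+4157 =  - 2995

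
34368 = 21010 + 13358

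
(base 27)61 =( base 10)163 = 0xA3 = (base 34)4r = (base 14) b9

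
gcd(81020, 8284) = 4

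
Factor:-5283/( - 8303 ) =3^2 * 19^( - 2)*23^ (  -  1 )*587^1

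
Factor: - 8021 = -13^1*617^1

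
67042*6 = 402252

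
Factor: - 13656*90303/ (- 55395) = 137019752/6155  =  2^3*5^ ( - 1)*31^1*569^1* 971^1 *1231^(-1) 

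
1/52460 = 1/52460 = 0.00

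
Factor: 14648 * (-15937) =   -  2^3*1831^1*15937^1 = - 233445176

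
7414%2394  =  232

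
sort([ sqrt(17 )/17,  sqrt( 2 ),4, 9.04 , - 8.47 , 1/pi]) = [ - 8.47,sqrt( 17)/17,1/pi,sqrt( 2),4,9.04]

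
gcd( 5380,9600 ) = 20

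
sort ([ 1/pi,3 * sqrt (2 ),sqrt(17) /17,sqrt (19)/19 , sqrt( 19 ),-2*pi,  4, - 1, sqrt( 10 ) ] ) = [ - 2*pi,-1,sqrt( 19) /19, sqrt ( 17)/17,1/pi,sqrt(10 ), 4,3*sqrt(2),sqrt ( 19) ]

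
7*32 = 224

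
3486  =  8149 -4663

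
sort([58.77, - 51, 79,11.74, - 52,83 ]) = [-52 , - 51,11.74, 58.77,79,83] 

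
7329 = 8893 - 1564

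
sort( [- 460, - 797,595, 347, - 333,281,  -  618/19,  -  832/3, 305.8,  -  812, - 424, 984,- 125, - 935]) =[  -  935, - 812, - 797, - 460, - 424, - 333, - 832/3, - 125, - 618/19, 281,  305.8, 347, 595,984]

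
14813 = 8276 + 6537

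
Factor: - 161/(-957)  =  3^ ( - 1)* 7^1*11^(  -  1)*23^1*29^(  -  1)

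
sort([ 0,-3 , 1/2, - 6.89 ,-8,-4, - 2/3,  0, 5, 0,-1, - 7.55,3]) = [ - 8, -7.55,-6.89, -4, - 3, - 1, - 2/3,0, 0, 0, 1/2, 3, 5 ] 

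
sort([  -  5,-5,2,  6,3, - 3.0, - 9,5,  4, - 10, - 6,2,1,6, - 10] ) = [ - 10, - 10, - 9, - 6, - 5, - 5, - 3.0, 1,  2,2,3, 4, 5, 6, 6]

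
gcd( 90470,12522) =2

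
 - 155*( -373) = 57815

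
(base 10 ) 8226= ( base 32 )812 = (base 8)20042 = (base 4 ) 2000202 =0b10000000100010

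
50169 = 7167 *7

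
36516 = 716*51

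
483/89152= 69/12736 = 0.01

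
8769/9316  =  8769/9316  =  0.94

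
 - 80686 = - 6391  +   - 74295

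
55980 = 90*622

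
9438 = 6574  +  2864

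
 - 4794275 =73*( -65675) 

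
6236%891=890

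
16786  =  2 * 8393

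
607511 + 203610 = 811121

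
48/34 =1+7/17 = 1.41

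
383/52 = 383/52 = 7.37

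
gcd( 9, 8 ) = 1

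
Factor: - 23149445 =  - 5^1*11^1*420899^1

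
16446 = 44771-28325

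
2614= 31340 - 28726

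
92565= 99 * 935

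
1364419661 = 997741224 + 366678437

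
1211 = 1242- 31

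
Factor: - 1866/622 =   -  3^1= - 3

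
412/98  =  206/49 = 4.20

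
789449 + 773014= 1562463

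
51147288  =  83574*612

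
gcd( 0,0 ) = 0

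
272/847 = 272/847 = 0.32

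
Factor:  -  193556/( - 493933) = 2^2*53^1*541^(  -  1) = 212/541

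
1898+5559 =7457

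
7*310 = 2170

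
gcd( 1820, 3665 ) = 5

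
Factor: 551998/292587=2^1*3^( - 1) * 17^( - 1) * 5737^( - 1 ) * 275999^1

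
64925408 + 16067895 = 80993303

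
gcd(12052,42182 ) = 6026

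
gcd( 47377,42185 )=649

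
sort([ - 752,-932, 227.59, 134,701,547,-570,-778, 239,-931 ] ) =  [ -932 , - 931  , - 778, - 752 ,-570, 134, 227.59,239,547 , 701 ]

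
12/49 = 12/49 = 0.24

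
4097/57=71+50/57 = 71.88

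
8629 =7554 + 1075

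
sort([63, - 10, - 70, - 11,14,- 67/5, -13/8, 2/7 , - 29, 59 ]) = [ - 70, - 29, - 67/5,-11, - 10,-13/8,  2/7, 14, 59, 63] 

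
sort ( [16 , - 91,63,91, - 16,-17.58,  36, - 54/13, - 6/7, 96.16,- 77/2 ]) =[ - 91, - 77/2 ,-17.58, - 16, - 54/13,-6/7, 16,  36,63,91,96.16]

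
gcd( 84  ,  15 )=3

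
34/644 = 17/322 = 0.05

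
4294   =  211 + 4083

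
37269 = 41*909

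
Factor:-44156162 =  - 2^1 * 313^1*70537^1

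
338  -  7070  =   - 6732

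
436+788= 1224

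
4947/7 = 706 + 5/7 = 706.71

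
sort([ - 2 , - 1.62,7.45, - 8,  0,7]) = [-8,-2, - 1.62,0,7,7.45 ] 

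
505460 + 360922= 866382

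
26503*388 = 10283164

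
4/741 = 4/741 =0.01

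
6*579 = 3474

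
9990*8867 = 88581330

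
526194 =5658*93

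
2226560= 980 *2272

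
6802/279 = 6802/279  =  24.38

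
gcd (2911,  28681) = 1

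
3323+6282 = 9605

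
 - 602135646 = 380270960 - 982406606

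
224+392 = 616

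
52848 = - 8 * ( - 6606)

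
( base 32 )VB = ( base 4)33223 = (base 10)1003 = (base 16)3eb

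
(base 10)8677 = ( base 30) 9J7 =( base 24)f1d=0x21E5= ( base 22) hk9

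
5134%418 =118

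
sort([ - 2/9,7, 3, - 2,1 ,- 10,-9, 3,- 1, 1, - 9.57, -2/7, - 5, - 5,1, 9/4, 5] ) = [ - 10, - 9.57, -9, - 5,  -  5, -2 , - 1,  -  2/7, - 2/9 , 1,1, 1,9/4,3, 3, 5,7] 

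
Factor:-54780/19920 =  - 2^(  -  2 ) * 11^1 = -  11/4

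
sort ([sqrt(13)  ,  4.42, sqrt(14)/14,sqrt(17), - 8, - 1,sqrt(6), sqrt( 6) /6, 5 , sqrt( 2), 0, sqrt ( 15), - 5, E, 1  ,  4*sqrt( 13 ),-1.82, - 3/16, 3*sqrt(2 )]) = [ - 8, - 5, - 1.82, - 1, - 3/16, 0,sqrt(14)/14 , sqrt( 6 )/6,1 , sqrt(2), sqrt( 6), E,  sqrt(13 ),  sqrt( 15 ), sqrt( 17 ),3*sqrt(2), 4.42, 5, 4*sqrt( 13)]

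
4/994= 2/497 =0.00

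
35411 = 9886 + 25525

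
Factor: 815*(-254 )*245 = - 50717450 = - 2^1*5^2 * 7^2*127^1*163^1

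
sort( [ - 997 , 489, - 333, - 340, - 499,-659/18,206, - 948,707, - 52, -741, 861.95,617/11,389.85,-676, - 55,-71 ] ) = [ - 997, - 948, - 741, - 676, - 499,  -  340, - 333, - 71, - 55 , - 52, - 659/18 , 617/11, 206  ,  389.85, 489, 707,861.95 ]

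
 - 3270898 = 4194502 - 7465400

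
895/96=9 + 31/96 =9.32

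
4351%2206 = 2145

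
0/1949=0 = 0.00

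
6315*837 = 5285655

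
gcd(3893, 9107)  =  1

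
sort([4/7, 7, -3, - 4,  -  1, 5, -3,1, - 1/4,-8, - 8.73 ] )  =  [  -  8.73,-8, - 4, - 3,  -  3, - 1, - 1/4, 4/7,1,5, 7 ] 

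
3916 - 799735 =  - 795819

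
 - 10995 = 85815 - 96810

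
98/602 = 7/43 = 0.16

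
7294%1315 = 719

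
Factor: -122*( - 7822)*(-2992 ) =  - 2^6 *11^1*17^1*61^1*3911^1 = - 2855217728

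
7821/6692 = 7821/6692 = 1.17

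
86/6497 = 86/6497 = 0.01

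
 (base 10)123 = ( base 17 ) 74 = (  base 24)53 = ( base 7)234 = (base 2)1111011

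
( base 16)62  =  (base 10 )98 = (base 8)142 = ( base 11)8a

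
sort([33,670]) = [33,670] 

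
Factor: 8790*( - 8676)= - 76262040 = - 2^3*3^3*5^1  *  241^1*293^1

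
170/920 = 17/92  =  0.18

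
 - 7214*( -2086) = 15048404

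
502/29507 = 502/29507 =0.02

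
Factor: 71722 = 2^1*7^1*47^1*109^1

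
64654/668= 96 + 263/334 = 96.79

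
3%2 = 1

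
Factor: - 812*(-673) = 546476 = 2^2*7^1*29^1 * 673^1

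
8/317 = 8/317 = 0.03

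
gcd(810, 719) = 1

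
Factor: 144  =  2^4*3^2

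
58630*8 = 469040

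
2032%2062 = 2032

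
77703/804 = 25901/268  =  96.65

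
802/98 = 8  +  9/49 = 8.18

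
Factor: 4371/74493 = 47/801 = 3^( - 2)*47^1*89^( - 1) 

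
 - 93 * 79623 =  - 7404939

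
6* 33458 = 200748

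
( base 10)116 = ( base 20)5g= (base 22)56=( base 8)164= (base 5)431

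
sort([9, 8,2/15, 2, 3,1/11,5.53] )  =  [1/11, 2/15 , 2,3, 5.53,8, 9]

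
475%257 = 218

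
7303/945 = 7+688/945 = 7.73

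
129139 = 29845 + 99294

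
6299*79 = 497621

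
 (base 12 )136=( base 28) 6i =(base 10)186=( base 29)6C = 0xBA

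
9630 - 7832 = 1798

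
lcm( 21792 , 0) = 0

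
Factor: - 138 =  - 2^1 * 3^1*23^1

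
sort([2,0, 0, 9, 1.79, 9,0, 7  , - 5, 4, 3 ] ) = [  -  5,0,0,0,1.79, 2,3, 4,7, 9,9]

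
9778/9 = 9778/9 = 1086.44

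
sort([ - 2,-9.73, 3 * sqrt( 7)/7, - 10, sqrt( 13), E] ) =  [ -10, - 9.73, - 2,3 * sqrt( 7)/7,E,  sqrt( 13 )] 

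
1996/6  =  332 + 2/3= 332.67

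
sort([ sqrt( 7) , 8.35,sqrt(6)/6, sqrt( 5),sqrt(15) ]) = [sqrt ( 6 )/6, sqrt(5) , sqrt( 7) , sqrt(15),8.35]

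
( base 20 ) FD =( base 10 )313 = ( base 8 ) 471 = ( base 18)h7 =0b100111001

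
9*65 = 585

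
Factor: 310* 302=2^2 *5^1*31^1*151^1 = 93620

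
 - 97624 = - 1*97624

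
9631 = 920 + 8711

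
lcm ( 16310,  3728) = 130480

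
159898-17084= 142814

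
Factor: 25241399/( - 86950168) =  - 2^( -3) * 601^1*41999^1*10868771^( - 1)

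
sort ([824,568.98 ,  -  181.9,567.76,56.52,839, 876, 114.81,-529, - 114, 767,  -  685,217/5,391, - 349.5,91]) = [ -685,-529,-349.5, - 181.9,  -  114,217/5, 56.52,91,114.81,391,567.76, 568.98,767,824,839,876]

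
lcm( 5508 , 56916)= 170748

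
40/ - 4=  -  10/1 = - 10.00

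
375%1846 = 375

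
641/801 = 641/801 = 0.80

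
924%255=159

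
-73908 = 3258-77166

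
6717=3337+3380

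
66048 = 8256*8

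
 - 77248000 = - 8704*8875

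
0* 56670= 0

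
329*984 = 323736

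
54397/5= 54397/5 = 10879.40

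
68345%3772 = 449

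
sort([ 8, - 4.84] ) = [ -4.84, 8] 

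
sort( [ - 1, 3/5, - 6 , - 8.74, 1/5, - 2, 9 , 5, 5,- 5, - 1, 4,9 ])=[ - 8.74,-6, - 5, - 2, - 1, - 1,1/5,3/5, 4, 5 , 5,9, 9]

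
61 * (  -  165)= - 10065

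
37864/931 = 37864/931 = 40.67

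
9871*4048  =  39957808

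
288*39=11232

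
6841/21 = 325 + 16/21= 325.76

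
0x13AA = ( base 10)5034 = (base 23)9BK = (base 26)7BG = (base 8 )11652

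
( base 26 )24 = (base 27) 22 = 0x38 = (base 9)62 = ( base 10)56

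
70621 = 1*70621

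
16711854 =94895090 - 78183236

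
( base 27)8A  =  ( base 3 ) 22101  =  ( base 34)6m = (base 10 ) 226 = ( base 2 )11100010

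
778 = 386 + 392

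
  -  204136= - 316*646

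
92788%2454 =1990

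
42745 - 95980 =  - 53235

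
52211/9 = 5801 + 2/9 = 5801.22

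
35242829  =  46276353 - 11033524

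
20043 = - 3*( - 6681)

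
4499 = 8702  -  4203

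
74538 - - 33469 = 108007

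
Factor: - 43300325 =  - 5^2*1039^1*1667^1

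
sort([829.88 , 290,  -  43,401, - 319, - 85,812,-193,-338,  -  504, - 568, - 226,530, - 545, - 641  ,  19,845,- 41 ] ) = [- 641, - 568,  -  545, - 504,  -  338 ,-319,-226,-193 , - 85, - 43, - 41,19,290,401,530 , 812,829.88,845]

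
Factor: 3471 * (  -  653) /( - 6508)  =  2^(-2 ) * 3^1*13^1*89^1*653^1 * 1627^( -1) = 2266563/6508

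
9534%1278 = 588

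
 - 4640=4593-9233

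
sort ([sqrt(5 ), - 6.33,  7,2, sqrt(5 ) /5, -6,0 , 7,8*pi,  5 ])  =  [-6.33, - 6,0, sqrt(5) /5, 2, sqrt(5), 5,7,7, 8 * pi ]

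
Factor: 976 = 2^4*61^1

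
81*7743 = 627183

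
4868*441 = 2146788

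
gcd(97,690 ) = 1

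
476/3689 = 4/31 = 0.13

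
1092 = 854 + 238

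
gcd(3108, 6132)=84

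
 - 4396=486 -4882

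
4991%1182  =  263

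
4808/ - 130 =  - 2404/65 = - 36.98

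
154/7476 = 11/534=   0.02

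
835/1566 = 835/1566 = 0.53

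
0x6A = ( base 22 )4I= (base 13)82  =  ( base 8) 152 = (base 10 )106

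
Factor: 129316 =2^2*11^1*2939^1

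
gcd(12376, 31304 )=728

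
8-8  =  0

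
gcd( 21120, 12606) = 66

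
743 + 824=1567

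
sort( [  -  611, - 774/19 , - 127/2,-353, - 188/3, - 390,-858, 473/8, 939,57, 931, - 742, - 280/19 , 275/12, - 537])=[-858, - 742, - 611, - 537, - 390,-353 , - 127/2,-188/3, - 774/19, - 280/19, 275/12,  57,473/8, 931 , 939 ] 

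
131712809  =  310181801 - 178468992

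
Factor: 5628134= 2^1*67^1* 97^1*433^1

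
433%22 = 15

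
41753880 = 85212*490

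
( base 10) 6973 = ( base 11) 526a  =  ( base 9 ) 10507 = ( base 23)d44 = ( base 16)1B3D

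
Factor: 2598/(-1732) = -2^( - 1)* 3^1 = -  3/2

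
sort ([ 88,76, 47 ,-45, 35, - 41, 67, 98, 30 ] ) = [ - 45, - 41, 30,35, 47, 67, 76,88,98]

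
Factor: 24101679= 3^1*7^2*127^1*1291^1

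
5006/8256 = 2503/4128  =  0.61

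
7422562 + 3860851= 11283413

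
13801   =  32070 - 18269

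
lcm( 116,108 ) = 3132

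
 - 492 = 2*( - 246)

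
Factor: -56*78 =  - 2^4*3^1 *7^1* 13^1 = - 4368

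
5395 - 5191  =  204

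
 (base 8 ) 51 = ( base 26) 1F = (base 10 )41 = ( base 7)56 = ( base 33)18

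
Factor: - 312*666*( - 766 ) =2^5*3^3*13^1*37^1*383^1  =  159168672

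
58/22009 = 58/22009 = 0.00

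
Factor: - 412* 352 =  - 2^7*11^1*103^1 = -145024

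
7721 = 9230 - 1509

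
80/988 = 20/247 = 0.08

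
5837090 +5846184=11683274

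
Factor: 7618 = 2^1*13^1*293^1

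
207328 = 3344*62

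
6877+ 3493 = 10370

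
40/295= 8/59 = 0.14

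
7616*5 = 38080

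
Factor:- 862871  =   - 821^1*1051^1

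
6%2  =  0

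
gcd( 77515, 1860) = 5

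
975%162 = 3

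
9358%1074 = 766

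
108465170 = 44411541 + 64053629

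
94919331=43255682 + 51663649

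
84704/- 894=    - 95+113/447 = - 94.75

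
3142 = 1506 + 1636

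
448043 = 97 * 4619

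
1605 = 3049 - 1444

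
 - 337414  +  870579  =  533165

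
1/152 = 1/152 = 0.01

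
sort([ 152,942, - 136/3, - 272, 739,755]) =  [-272,-136/3,152, 739, 755, 942 ] 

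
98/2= 49 = 49.00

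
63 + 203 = 266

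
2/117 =2/117 = 0.02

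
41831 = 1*41831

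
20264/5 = 4052+4/5 = 4052.80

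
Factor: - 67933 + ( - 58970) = -126903 = -3^1 * 7^1*6043^1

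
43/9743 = 43/9743 =0.00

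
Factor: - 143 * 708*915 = - 2^2 * 3^2*5^1*11^1*13^1*59^1 * 61^1 =- 92638260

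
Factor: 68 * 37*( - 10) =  -2^3*5^1*17^1*37^1 =- 25160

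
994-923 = 71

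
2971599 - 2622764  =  348835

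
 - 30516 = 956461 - 986977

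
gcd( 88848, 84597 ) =3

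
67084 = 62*1082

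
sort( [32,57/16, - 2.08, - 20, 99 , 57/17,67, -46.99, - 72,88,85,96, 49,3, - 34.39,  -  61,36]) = [ - 72,-61 , - 46.99, - 34.39, - 20 , - 2.08,3, 57/17, 57/16,32,36,  49 , 67,  85, 88,  96, 99]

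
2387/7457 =2387/7457  =  0.32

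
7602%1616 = 1138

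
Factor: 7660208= 2^4*478763^1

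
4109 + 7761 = 11870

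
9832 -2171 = 7661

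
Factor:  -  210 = - 2^1*3^1*5^1 * 7^1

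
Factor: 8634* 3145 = 27153930 = 2^1*3^1*5^1* 17^1*37^1 * 1439^1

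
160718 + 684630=845348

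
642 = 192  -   - 450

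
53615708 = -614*( - 87322 ) 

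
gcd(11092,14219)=59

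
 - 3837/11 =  - 349+2/11 = - 348.82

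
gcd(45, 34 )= 1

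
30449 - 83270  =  -52821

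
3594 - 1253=2341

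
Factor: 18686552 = 2^3*31^1*151^1 * 499^1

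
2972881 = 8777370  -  5804489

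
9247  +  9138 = 18385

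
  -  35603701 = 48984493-84588194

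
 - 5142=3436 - 8578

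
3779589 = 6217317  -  2437728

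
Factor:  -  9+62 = 53^1 = 53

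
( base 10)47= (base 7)65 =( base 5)142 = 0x2f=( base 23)21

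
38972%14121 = 10730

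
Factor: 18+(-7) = 11 = 11^1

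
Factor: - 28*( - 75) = 2^2 *3^1*5^2*  7^1 =2100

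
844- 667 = 177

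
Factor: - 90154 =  - 2^1 * 45077^1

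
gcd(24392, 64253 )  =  1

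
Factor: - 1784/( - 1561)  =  8/7 = 2^3*7^( - 1)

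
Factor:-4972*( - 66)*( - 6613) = -2^3 * 3^1 * 11^2 * 17^1* 113^1*389^1 = - 2170069176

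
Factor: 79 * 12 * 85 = 80580=2^2*3^1*5^1 * 17^1*79^1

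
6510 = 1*6510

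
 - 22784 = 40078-62862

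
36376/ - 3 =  - 36376/3  =  - 12125.33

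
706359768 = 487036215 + 219323553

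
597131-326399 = 270732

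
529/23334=529/23334 = 0.02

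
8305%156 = 37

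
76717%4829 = 4282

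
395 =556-161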